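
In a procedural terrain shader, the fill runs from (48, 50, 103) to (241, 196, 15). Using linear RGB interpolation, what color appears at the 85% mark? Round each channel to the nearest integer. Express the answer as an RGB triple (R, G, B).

(212, 174, 28)

85% corresponds to t = 0.85.
R = 48 + 0.85 × (241 − 48) = 48 + 0.85 × 193 = 212.05 → 212
G = 50 + 0.85 × (196 − 50) = 50 + 0.85 × 146 = 174.1 → 174
B = 103 + 0.85 × (15 − 103) = 103 + 0.85 × -88 = 28.2 → 28
So the blended color is (212, 174, 28), about #d4ae1c.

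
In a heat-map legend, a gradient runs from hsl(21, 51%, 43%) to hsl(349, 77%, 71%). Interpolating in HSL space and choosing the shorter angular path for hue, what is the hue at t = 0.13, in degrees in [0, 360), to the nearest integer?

Hue: 349 − 21 = 328°, but |328| > 180 so the shorter arc goes the other way: Δh = 328 − 360 = -32°.
H = 21 + 0.13 × (-32) = 16.84 → 17°

17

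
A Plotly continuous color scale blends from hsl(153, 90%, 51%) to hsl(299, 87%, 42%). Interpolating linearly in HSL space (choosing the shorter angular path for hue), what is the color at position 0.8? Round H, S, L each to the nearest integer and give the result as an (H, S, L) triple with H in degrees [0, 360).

Hue arc: Δh = 299 − 153 = 146° (|Δh| ≤ 180, already the shorter path).
H = 153 + 0.8 × (146) = 269.8 → 270°
S = 90 + 0.8 × (87 − 90) = 87.6 → 88%
L = 51 + 0.8 × (42 − 51) = 43.8 → 44%

(270, 88, 44)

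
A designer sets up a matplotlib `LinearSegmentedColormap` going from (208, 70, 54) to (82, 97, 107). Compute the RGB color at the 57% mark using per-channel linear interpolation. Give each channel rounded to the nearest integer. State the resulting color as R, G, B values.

57% corresponds to t = 0.57.
R = 208 + 0.57 × (82 − 208) = 208 + 0.57 × -126 = 136.18 → 136
G = 70 + 0.57 × (97 − 70) = 70 + 0.57 × 27 = 85.39 → 85
B = 54 + 0.57 × (107 − 54) = 54 + 0.57 × 53 = 84.21 → 84

(136, 85, 84)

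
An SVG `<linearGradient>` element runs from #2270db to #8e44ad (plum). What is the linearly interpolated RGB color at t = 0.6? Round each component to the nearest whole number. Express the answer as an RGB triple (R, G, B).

(99, 86, 191)

#2270db → (34, 112, 219); #8e44ad → (142, 68, 173).
R = 34 + 0.6 × (142 − 34) = 34 + 0.6 × 108 = 98.8 → 99
G = 112 + 0.6 × (68 − 112) = 112 + 0.6 × -44 = 85.6 → 86
B = 219 + 0.6 × (173 − 219) = 219 + 0.6 × -46 = 191.4 → 191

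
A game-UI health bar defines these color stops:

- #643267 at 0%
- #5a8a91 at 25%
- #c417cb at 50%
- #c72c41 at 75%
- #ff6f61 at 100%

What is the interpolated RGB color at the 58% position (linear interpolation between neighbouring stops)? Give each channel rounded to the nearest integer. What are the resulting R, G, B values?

58% lies between the 50% and 75% stops, so the local fraction is t = (58 − 50)/(75 − 50) = 8/25 ≈ 0.32.
#c417cb → (196, 23, 203); #c72c41 → (199, 44, 65).
R = 196 + 0.32 × (199 − 196) = 196.96 → 197
G = 23 + 0.32 × (44 − 23) = 29.72 → 30
B = 203 + 0.32 × (65 − 203) = 158.84 → 159

(197, 30, 159)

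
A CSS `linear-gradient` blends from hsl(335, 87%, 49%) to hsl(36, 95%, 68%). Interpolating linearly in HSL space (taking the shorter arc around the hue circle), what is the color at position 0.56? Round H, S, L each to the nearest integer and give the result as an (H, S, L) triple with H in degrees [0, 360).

Hue: 36 − 335 = -299°, but |-299| > 180 so the shorter arc goes the other way: Δh = -299 + 360 = 61°.
H = 335 + 0.56 × (61) = 369.16 → 369 → 369 mod 360 = 9°
S = 87 + 0.56 × (95 − 87) = 91.48 → 91%
L = 49 + 0.56 × (68 − 49) = 59.64 → 60%

(9, 91, 60)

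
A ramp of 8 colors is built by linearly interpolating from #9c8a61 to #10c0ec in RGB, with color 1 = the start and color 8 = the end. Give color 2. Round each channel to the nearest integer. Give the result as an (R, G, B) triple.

(136, 146, 117)

With 8 swatches and endpoints inclusive, swatch 2 sits at t = (2 − 1)/(8 − 1) = 1/7 ≈ 0.1429.
#9c8a61 → (156, 138, 97); #10c0ec → (16, 192, 236).
R = 156 + 0.1429 × (16 − 156) = 135.994 → 136
G = 138 + 0.1429 × (192 − 138) = 145.717 → 146
B = 97 + 0.1429 × (236 − 97) = 116.863 → 117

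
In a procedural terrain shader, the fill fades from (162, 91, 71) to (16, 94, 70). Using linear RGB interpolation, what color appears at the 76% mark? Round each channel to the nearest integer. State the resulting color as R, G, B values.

(51, 93, 70)

76% corresponds to t = 0.76.
R = 162 + 0.76 × (16 − 162) = 162 + 0.76 × -146 = 51.04 → 51
G = 91 + 0.76 × (94 − 91) = 91 + 0.76 × 3 = 93.28 → 93
B = 71 + 0.76 × (70 − 71) = 71 + 0.76 × -1 = 70.24 → 70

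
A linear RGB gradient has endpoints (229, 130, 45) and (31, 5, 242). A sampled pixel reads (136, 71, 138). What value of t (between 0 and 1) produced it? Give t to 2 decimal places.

0.47

Invert the lerp on the R channel (largest span, 198): t = (136 − 229) / (31 − 229) = -93/-198 = 0.4697.
Check on G: (71 − 130)/(5 − 130) = 0.472 ✓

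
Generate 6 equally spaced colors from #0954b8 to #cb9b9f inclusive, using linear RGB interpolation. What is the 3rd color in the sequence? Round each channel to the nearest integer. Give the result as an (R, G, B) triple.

With 6 swatches and endpoints inclusive, swatch 3 sits at t = (3 − 1)/(6 − 1) = 2/5 ≈ 0.4.
#0954b8 → (9, 84, 184); #cb9b9f → (203, 155, 159).
R = 9 + 0.4 × (203 − 9) = 86.6 → 87
G = 84 + 0.4 × (155 − 84) = 112.4 → 112
B = 184 + 0.4 × (159 − 184) = 174 → 174

(87, 112, 174)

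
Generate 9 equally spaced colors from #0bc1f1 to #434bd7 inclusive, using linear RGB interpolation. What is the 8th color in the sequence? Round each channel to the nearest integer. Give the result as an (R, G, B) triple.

With 9 swatches and endpoints inclusive, swatch 8 sits at t = (8 − 1)/(9 − 1) = 7/8 ≈ 0.875.
#0bc1f1 → (11, 193, 241); #434bd7 → (67, 75, 215).
R = 11 + 0.875 × (67 − 11) = 60 → 60
G = 193 + 0.875 × (75 − 193) = 89.75 → 90
B = 241 + 0.875 × (215 − 241) = 218.25 → 218

(60, 90, 218)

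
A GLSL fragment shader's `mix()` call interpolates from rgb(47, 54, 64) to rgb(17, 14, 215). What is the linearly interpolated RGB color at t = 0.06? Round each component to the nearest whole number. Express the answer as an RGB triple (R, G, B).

(45, 52, 73)

R = 47 + 0.06 × (17 − 47) = 47 + 0.06 × -30 = 45.2 → 45
G = 54 + 0.06 × (14 − 54) = 54 + 0.06 × -40 = 51.6 → 52
B = 64 + 0.06 × (215 − 64) = 64 + 0.06 × 151 = 73.06 → 73
So the blended color is (45, 52, 73), about #2d3449.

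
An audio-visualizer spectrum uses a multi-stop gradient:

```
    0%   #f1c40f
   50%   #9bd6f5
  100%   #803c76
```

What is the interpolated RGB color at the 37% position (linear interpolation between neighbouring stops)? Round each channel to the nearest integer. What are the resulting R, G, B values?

37% lies between the 0% and 50% stops, so the local fraction is t = (37 − 0)/(50 − 0) = 37/50 ≈ 0.74.
#f1c40f → (241, 196, 15); #9bd6f5 → (155, 214, 245).
R = 241 + 0.74 × (155 − 241) = 177.36 → 177
G = 196 + 0.74 × (214 − 196) = 209.32 → 209
B = 15 + 0.74 × (245 − 15) = 185.2 → 185

(177, 209, 185)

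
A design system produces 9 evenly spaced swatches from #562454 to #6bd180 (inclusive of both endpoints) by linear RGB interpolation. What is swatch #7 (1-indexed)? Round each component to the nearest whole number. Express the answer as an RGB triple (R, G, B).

With 9 swatches and endpoints inclusive, swatch 7 sits at t = (7 − 1)/(9 − 1) = 6/8 ≈ 0.75.
#562454 → (86, 36, 84); #6bd180 → (107, 209, 128).
R = 86 + 0.75 × (107 − 86) = 101.75 → 102
G = 36 + 0.75 × (209 − 36) = 165.75 → 166
B = 84 + 0.75 × (128 − 84) = 117 → 117

(102, 166, 117)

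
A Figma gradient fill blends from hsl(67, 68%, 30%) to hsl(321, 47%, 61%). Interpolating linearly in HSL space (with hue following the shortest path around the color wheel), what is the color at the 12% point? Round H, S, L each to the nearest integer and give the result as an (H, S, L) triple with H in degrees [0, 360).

Hue: 321 − 67 = 254°, but |254| > 180 so the shorter arc goes the other way: Δh = 254 − 360 = -106°.
H = 67 + 0.12 × (-106) = 54.28 → 54°
S = 68 + 0.12 × (47 − 68) = 65.48 → 65%
L = 30 + 0.12 × (61 − 30) = 33.72 → 34%

(54, 65, 34)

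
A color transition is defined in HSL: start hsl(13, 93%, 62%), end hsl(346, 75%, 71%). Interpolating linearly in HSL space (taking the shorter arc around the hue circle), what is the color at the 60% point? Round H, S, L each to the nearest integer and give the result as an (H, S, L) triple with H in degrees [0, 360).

(357, 82, 67)

Hue: 346 − 13 = 333°, but |333| > 180 so the shorter arc goes the other way: Δh = 333 − 360 = -27°.
H = 13 + 0.6 × (-27) = -3.2 → -3 → -3 mod 360 = 357°
S = 93 + 0.6 × (75 − 93) = 82.2 → 82%
L = 62 + 0.6 × (71 − 62) = 67.4 → 67%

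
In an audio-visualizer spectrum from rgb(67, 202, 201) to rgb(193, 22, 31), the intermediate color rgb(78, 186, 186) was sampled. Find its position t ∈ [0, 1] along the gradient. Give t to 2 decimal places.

Invert the lerp on the G channel (largest span, 180): t = (186 − 202) / (22 − 202) = -16/-180 = 0.088889.
Check on R: (78 − 67)/(193 − 67) = 0.0873 ✓

0.09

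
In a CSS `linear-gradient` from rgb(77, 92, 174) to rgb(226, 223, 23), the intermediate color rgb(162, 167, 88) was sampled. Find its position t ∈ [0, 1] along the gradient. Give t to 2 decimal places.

Invert the lerp on the B channel (largest span, 151): t = (88 − 174) / (23 − 174) = -86/-151 = 0.56954.
Check on R: (162 − 77)/(226 − 77) = 0.5705 ✓

0.57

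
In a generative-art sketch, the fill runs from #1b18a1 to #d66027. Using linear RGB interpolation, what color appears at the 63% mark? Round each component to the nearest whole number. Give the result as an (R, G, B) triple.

(145, 69, 84)

#1b18a1 → (27, 24, 161); #d66027 → (214, 96, 39).
63% corresponds to t = 0.63.
R = 27 + 0.63 × (214 − 27) = 27 + 0.63 × 187 = 144.81 → 145
G = 24 + 0.63 × (96 − 24) = 24 + 0.63 × 72 = 69.36 → 69
B = 161 + 0.63 × (39 − 161) = 161 + 0.63 × -122 = 84.14 → 84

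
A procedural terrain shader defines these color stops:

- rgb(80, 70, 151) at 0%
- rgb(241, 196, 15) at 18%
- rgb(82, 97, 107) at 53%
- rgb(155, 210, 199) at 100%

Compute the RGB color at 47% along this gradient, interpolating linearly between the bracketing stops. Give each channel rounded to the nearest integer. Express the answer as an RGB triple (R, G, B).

(109, 114, 91)

47% lies between the 18% and 53% stops, so the local fraction is t = (47 − 18)/(53 − 18) = 29/35 ≈ 0.8286.
R = 241 + 0.8286 × (82 − 241) = 109.253 → 109
G = 196 + 0.8286 × (97 − 196) = 113.969 → 114
B = 15 + 0.8286 × (107 − 15) = 91.231 → 91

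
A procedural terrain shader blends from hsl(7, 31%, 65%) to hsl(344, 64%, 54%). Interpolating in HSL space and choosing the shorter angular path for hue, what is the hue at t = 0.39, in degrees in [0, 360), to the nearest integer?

358

Hue: 344 − 7 = 337°, but |337| > 180 so the shorter arc goes the other way: Δh = 337 − 360 = -23°.
H = 7 + 0.39 × (-23) = -1.97 → -2 → -2 mod 360 = 358°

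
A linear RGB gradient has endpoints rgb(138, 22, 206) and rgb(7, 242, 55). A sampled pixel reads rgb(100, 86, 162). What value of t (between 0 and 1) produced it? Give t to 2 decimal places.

0.29

Invert the lerp on the G channel (largest span, 220): t = (86 − 22) / (242 − 22) = 64/220 = 0.29091.
Check on R: (100 − 138)/(7 − 138) = 0.2901 ✓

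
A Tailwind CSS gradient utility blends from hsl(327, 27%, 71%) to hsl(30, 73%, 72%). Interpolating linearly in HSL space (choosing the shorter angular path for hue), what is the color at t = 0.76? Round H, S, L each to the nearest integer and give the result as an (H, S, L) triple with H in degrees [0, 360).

Hue: 30 − 327 = -297°, but |-297| > 180 so the shorter arc goes the other way: Δh = -297 + 360 = 63°.
H = 327 + 0.76 × (63) = 374.88 → 375 → 375 mod 360 = 15°
S = 27 + 0.76 × (73 − 27) = 61.96 → 62%
L = 71 + 0.76 × (72 − 71) = 71.76 → 72%

(15, 62, 72)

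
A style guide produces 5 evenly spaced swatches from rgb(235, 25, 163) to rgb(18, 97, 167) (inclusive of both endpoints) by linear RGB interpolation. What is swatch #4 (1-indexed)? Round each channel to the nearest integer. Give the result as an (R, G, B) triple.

(72, 79, 166)

With 5 swatches and endpoints inclusive, swatch 4 sits at t = (4 − 1)/(5 − 1) = 3/4 ≈ 0.75.
R = 235 + 0.75 × (18 − 235) = 72.25 → 72
G = 25 + 0.75 × (97 − 25) = 79 → 79
B = 163 + 0.75 × (167 − 163) = 166 → 166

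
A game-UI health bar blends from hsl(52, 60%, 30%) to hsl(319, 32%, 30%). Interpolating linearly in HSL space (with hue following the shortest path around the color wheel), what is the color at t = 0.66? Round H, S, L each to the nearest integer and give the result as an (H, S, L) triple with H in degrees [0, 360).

(351, 42, 30)

Hue: 319 − 52 = 267°, but |267| > 180 so the shorter arc goes the other way: Δh = 267 − 360 = -93°.
H = 52 + 0.66 × (-93) = -9.38 → -9 → -9 mod 360 = 351°
S = 60 + 0.66 × (32 − 60) = 41.52 → 42%
L = 30 + 0.66 × (30 − 30) = 30 → 30%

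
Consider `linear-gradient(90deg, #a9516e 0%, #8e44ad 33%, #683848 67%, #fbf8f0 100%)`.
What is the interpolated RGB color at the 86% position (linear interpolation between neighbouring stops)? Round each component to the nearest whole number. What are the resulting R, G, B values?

(189, 167, 169)

86% lies between the 67% and 100% stops, so the local fraction is t = (86 − 67)/(100 − 67) = 19/33 ≈ 0.5758.
#683848 → (104, 56, 72); #fbf8f0 → (251, 248, 240).
R = 104 + 0.5758 × (251 − 104) = 188.643 → 189
G = 56 + 0.5758 × (248 − 56) = 166.554 → 167
B = 72 + 0.5758 × (240 − 72) = 168.734 → 169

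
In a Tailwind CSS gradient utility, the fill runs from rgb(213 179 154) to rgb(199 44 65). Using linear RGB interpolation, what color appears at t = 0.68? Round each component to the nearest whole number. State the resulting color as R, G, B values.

R = 213 + 0.68 × (199 − 213) = 213 + 0.68 × -14 = 203.48 → 203
G = 179 + 0.68 × (44 − 179) = 179 + 0.68 × -135 = 87.2 → 87
B = 154 + 0.68 × (65 − 154) = 154 + 0.68 × -89 = 93.48 → 93
So the blended color is (203, 87, 93), about #cb575d.

(203, 87, 93)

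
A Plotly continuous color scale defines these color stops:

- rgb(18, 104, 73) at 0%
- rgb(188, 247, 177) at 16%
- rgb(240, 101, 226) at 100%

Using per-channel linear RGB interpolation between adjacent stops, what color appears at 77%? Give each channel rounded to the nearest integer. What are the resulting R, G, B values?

(226, 141, 213)

77% lies between the 16% and 100% stops, so the local fraction is t = (77 − 16)/(100 − 16) = 61/84 ≈ 0.7262.
R = 188 + 0.7262 × (240 − 188) = 225.762 → 226
G = 247 + 0.7262 × (101 − 247) = 140.975 → 141
B = 177 + 0.7262 × (226 − 177) = 212.584 → 213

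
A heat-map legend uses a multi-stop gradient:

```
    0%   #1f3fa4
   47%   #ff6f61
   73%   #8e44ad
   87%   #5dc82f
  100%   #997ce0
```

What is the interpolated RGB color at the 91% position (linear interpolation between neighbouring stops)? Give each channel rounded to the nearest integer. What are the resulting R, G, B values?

91% lies between the 87% and 100% stops, so the local fraction is t = (91 − 87)/(100 − 87) = 4/13 ≈ 0.3077.
#5dc82f → (93, 200, 47); #997ce0 → (153, 124, 224).
R = 93 + 0.3077 × (153 − 93) = 111.462 → 111
G = 200 + 0.3077 × (124 − 200) = 176.615 → 177
B = 47 + 0.3077 × (224 − 47) = 101.463 → 101

(111, 177, 101)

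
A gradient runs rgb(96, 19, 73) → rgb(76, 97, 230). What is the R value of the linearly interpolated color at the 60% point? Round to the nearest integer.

84

R = 96 + 0.6 × (76 − 96) = 84 → 84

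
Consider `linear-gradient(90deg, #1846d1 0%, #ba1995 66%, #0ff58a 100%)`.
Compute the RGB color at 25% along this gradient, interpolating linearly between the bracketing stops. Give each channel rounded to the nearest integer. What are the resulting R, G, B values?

25% lies between the 0% and 66% stops, so the local fraction is t = (25 − 0)/(66 − 0) = 25/66 ≈ 0.3788.
#1846d1 → (24, 70, 209); #ba1995 → (186, 25, 149).
R = 24 + 0.3788 × (186 − 24) = 85.366 → 85
G = 70 + 0.3788 × (25 − 70) = 52.954 → 53
B = 209 + 0.3788 × (149 − 209) = 186.272 → 186

(85, 53, 186)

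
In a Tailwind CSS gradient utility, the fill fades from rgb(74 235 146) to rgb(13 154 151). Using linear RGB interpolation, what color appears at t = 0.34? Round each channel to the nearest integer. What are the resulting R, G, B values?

R = 74 + 0.34 × (13 − 74) = 74 + 0.34 × -61 = 53.26 → 53
G = 235 + 0.34 × (154 − 235) = 235 + 0.34 × -81 = 207.46 → 207
B = 146 + 0.34 × (151 − 146) = 146 + 0.34 × 5 = 147.7 → 148

(53, 207, 148)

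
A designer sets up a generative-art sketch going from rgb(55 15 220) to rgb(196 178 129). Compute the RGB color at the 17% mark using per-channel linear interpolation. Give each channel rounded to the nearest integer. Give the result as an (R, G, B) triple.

(79, 43, 205)

17% corresponds to t = 0.17.
R = 55 + 0.17 × (196 − 55) = 55 + 0.17 × 141 = 78.97 → 79
G = 15 + 0.17 × (178 − 15) = 15 + 0.17 × 163 = 42.71 → 43
B = 220 + 0.17 × (129 − 220) = 220 + 0.17 × -91 = 204.53 → 205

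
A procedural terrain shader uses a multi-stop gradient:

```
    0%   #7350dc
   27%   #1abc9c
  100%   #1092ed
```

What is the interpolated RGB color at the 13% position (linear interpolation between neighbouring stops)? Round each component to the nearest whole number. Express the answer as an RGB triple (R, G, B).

13% lies between the 0% and 27% stops, so the local fraction is t = (13 − 0)/(27 − 0) = 13/27 ≈ 0.4815.
#7350dc → (115, 80, 220); #1abc9c → (26, 188, 156).
R = 115 + 0.4815 × (26 − 115) = 72.147 → 72
G = 80 + 0.4815 × (188 − 80) = 132.002 → 132
B = 220 + 0.4815 × (156 − 220) = 189.184 → 189

(72, 132, 189)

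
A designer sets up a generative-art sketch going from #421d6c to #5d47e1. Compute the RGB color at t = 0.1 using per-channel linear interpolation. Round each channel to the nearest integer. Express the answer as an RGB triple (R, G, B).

#421d6c → (66, 29, 108); #5d47e1 → (93, 71, 225).
R = 66 + 0.1 × (93 − 66) = 66 + 0.1 × 27 = 68.7 → 69
G = 29 + 0.1 × (71 − 29) = 29 + 0.1 × 42 = 33.2 → 33
B = 108 + 0.1 × (225 − 108) = 108 + 0.1 × 117 = 119.7 → 120

(69, 33, 120)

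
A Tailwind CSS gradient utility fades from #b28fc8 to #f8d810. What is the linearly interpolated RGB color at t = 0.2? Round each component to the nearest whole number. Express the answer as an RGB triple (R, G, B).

#b28fc8 → (178, 143, 200); #f8d810 → (248, 216, 16).
R = 178 + 0.2 × (248 − 178) = 178 + 0.2 × 70 = 192 → 192
G = 143 + 0.2 × (216 − 143) = 143 + 0.2 × 73 = 157.6 → 158
B = 200 + 0.2 × (16 − 200) = 200 + 0.2 × -184 = 163.2 → 163
So the blended color is (192, 158, 163), about #c09ea3.

(192, 158, 163)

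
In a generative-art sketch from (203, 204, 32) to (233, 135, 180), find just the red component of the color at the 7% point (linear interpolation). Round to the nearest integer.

R = 203 + 0.07 × (233 − 203) = 205.1 → 205

205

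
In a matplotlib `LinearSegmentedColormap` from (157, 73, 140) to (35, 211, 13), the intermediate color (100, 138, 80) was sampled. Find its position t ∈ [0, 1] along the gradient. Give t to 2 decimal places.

Invert the lerp on the G channel (largest span, 138): t = (138 − 73) / (211 − 73) = 65/138 = 0.47101.
Check on R: (100 − 157)/(35 − 157) = 0.4672 ✓

0.47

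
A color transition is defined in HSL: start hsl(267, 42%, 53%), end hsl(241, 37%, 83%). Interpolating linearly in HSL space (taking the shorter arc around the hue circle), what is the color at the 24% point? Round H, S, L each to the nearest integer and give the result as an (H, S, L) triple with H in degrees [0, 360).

(261, 41, 60)

Hue arc: Δh = 241 − 267 = -26° (|Δh| ≤ 180, already the shorter path).
H = 267 + 0.24 × (-26) = 260.76 → 261°
S = 42 + 0.24 × (37 − 42) = 40.8 → 41%
L = 53 + 0.24 × (83 − 53) = 60.2 → 60%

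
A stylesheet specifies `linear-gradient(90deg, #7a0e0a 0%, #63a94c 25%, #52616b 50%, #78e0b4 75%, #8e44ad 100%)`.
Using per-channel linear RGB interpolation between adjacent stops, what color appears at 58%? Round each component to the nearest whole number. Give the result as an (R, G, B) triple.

(94, 138, 130)

58% lies between the 50% and 75% stops, so the local fraction is t = (58 − 50)/(75 − 50) = 8/25 ≈ 0.32.
#52616b → (82, 97, 107); #78e0b4 → (120, 224, 180).
R = 82 + 0.32 × (120 − 82) = 94.16 → 94
G = 97 + 0.32 × (224 − 97) = 137.64 → 138
B = 107 + 0.32 × (180 − 107) = 130.36 → 130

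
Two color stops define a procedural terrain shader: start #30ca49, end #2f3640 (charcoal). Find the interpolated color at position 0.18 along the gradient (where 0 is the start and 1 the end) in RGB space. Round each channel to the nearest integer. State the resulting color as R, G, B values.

(48, 175, 71)

#30ca49 → (48, 202, 73); #2f3640 → (47, 54, 64).
R = 48 + 0.18 × (47 − 48) = 48 + 0.18 × -1 = 47.82 → 48
G = 202 + 0.18 × (54 − 202) = 202 + 0.18 × -148 = 175.36 → 175
B = 73 + 0.18 × (64 − 73) = 73 + 0.18 × -9 = 71.38 → 71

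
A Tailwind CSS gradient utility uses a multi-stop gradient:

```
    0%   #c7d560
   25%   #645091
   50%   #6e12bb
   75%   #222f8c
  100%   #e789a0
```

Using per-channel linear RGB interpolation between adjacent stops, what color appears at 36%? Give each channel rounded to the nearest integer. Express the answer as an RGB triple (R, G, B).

36% lies between the 25% and 50% stops, so the local fraction is t = (36 − 25)/(50 − 25) = 11/25 ≈ 0.44.
#645091 → (100, 80, 145); #6e12bb → (110, 18, 187).
R = 100 + 0.44 × (110 − 100) = 104.4 → 104
G = 80 + 0.44 × (18 − 80) = 52.72 → 53
B = 145 + 0.44 × (187 − 145) = 163.48 → 163

(104, 53, 163)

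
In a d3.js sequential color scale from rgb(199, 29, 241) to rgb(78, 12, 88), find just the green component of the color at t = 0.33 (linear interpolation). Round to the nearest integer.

G = 29 + 0.33 × (12 − 29) = 23.39 → 23

23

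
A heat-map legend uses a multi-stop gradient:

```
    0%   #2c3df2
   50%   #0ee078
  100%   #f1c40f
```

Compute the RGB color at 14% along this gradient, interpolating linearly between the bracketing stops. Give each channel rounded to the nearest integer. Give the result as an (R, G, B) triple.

14% lies between the 0% and 50% stops, so the local fraction is t = (14 − 0)/(50 − 0) = 14/50 ≈ 0.28.
#2c3df2 → (44, 61, 242); #0ee078 → (14, 224, 120).
R = 44 + 0.28 × (14 − 44) = 35.6 → 36
G = 61 + 0.28 × (224 − 61) = 106.64 → 107
B = 242 + 0.28 × (120 − 242) = 207.84 → 208

(36, 107, 208)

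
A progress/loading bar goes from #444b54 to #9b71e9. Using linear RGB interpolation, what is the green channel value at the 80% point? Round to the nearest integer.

G₁ = 75 (from #444b54), G₂ = 113 (from #9b71e9).
G = 75 + 0.8 × (113 − 75) = 105.4 → 105

105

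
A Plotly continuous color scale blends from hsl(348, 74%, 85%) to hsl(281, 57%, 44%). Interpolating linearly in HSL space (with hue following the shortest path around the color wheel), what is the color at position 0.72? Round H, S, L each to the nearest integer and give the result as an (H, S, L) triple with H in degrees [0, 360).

(300, 62, 55)

Hue arc: Δh = 281 − 348 = -67° (|Δh| ≤ 180, already the shorter path).
H = 348 + 0.72 × (-67) = 299.76 → 300°
S = 74 + 0.72 × (57 − 74) = 61.76 → 62%
L = 85 + 0.72 × (44 − 85) = 55.48 → 55%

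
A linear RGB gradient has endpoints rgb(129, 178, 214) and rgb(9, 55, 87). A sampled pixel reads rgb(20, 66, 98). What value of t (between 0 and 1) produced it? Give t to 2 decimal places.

0.91

Invert the lerp on the B channel (largest span, 127): t = (98 − 214) / (87 − 214) = -116/-127 = 0.91339.
Check on R: (20 − 129)/(9 − 129) = 0.9083 ✓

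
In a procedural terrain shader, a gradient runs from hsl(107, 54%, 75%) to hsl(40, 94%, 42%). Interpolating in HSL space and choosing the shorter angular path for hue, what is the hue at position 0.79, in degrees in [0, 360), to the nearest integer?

Hue arc: Δh = 40 − 107 = -67° (|Δh| ≤ 180, already the shorter path).
H = 107 + 0.79 × (-67) = 54.07 → 54°

54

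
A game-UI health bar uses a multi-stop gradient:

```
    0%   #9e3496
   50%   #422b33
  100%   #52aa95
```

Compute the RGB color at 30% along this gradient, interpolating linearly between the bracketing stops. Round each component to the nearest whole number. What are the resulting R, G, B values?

(103, 47, 91)

30% lies between the 0% and 50% stops, so the local fraction is t = (30 − 0)/(50 − 0) = 30/50 ≈ 0.6.
#9e3496 → (158, 52, 150); #422b33 → (66, 43, 51).
R = 158 + 0.6 × (66 − 158) = 102.8 → 103
G = 52 + 0.6 × (43 − 52) = 46.6 → 47
B = 150 + 0.6 × (51 − 150) = 90.6 → 91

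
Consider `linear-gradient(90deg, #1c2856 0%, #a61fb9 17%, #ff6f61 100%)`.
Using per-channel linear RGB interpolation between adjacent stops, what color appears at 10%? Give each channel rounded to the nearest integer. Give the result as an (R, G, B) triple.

(109, 35, 144)

10% lies between the 0% and 17% stops, so the local fraction is t = (10 − 0)/(17 − 0) = 10/17 ≈ 0.5882.
#1c2856 → (28, 40, 86); #a61fb9 → (166, 31, 185).
R = 28 + 0.5882 × (166 − 28) = 109.172 → 109
G = 40 + 0.5882 × (31 − 40) = 34.706 → 35
B = 86 + 0.5882 × (185 − 86) = 144.232 → 144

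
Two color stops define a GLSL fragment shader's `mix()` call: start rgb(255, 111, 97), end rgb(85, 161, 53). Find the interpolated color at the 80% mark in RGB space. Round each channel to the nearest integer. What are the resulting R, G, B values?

(119, 151, 62)

80% corresponds to t = 0.8.
R = 255 + 0.8 × (85 − 255) = 255 + 0.8 × -170 = 119 → 119
G = 111 + 0.8 × (161 − 111) = 111 + 0.8 × 50 = 151 → 151
B = 97 + 0.8 × (53 − 97) = 97 + 0.8 × -44 = 61.8 → 62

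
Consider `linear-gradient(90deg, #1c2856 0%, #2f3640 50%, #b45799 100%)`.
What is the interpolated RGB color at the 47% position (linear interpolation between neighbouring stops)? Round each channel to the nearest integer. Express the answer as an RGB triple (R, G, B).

47% lies between the 0% and 50% stops, so the local fraction is t = (47 − 0)/(50 − 0) = 47/50 ≈ 0.94.
#1c2856 → (28, 40, 86); #2f3640 → (47, 54, 64).
R = 28 + 0.94 × (47 − 28) = 45.86 → 46
G = 40 + 0.94 × (54 − 40) = 53.16 → 53
B = 86 + 0.94 × (64 − 86) = 65.32 → 65

(46, 53, 65)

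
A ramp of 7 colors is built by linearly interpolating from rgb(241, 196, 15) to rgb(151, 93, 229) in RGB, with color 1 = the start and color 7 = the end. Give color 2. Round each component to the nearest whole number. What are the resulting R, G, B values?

With 7 swatches and endpoints inclusive, swatch 2 sits at t = (2 − 1)/(7 − 1) = 1/6 ≈ 0.1667.
R = 241 + 0.1667 × (151 − 241) = 225.997 → 226
G = 196 + 0.1667 × (93 − 196) = 178.83 → 179
B = 15 + 0.1667 × (229 − 15) = 50.674 → 51

(226, 179, 51)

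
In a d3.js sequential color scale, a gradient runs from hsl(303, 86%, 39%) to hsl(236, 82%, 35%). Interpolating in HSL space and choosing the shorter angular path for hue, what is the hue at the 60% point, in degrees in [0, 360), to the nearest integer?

263

Hue arc: Δh = 236 − 303 = -67° (|Δh| ≤ 180, already the shorter path).
H = 303 + 0.6 × (-67) = 262.8 → 263°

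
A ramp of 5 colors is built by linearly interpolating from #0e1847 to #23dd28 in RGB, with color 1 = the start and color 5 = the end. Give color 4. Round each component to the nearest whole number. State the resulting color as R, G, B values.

(30, 172, 48)

With 5 swatches and endpoints inclusive, swatch 4 sits at t = (4 − 1)/(5 − 1) = 3/4 ≈ 0.75.
#0e1847 → (14, 24, 71); #23dd28 → (35, 221, 40).
R = 14 + 0.75 × (35 − 14) = 29.75 → 30
G = 24 + 0.75 × (221 − 24) = 171.75 → 172
B = 71 + 0.75 × (40 − 71) = 47.75 → 48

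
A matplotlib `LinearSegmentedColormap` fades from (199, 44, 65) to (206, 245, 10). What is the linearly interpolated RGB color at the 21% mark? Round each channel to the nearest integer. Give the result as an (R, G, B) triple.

21% corresponds to t = 0.21.
R = 199 + 0.21 × (206 − 199) = 199 + 0.21 × 7 = 200.47 → 200
G = 44 + 0.21 × (245 − 44) = 44 + 0.21 × 201 = 86.21 → 86
B = 65 + 0.21 × (10 − 65) = 65 + 0.21 × -55 = 53.45 → 53

(200, 86, 53)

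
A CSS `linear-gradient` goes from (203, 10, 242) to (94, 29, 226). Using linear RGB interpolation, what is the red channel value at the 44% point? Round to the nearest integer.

R = 203 + 0.44 × (94 − 203) = 155.04 → 155

155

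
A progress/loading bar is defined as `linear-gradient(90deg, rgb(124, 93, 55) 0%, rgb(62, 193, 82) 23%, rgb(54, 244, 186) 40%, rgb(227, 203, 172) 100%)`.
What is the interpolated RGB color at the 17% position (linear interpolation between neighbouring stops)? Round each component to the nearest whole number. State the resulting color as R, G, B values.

(78, 167, 75)

17% lies between the 0% and 23% stops, so the local fraction is t = (17 − 0)/(23 − 0) = 17/23 ≈ 0.7391.
R = 124 + 0.7391 × (62 − 124) = 78.176 → 78
G = 93 + 0.7391 × (193 − 93) = 166.91 → 167
B = 55 + 0.7391 × (82 − 55) = 74.956 → 75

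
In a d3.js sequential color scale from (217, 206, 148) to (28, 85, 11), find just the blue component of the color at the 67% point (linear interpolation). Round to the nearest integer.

B = 148 + 0.67 × (11 − 148) = 56.21 → 56

56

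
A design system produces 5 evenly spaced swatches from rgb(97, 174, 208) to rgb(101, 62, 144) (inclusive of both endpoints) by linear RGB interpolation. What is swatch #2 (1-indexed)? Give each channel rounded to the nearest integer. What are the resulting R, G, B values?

(98, 146, 192)

With 5 swatches and endpoints inclusive, swatch 2 sits at t = (2 − 1)/(5 − 1) = 1/4 ≈ 0.25.
R = 97 + 0.25 × (101 − 97) = 98 → 98
G = 174 + 0.25 × (62 − 174) = 146 → 146
B = 208 + 0.25 × (144 − 208) = 192 → 192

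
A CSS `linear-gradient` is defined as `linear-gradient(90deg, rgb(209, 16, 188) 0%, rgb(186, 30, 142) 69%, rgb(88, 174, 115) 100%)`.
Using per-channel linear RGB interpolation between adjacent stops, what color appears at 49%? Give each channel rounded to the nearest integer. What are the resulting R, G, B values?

49% lies between the 0% and 69% stops, so the local fraction is t = (49 − 0)/(69 − 0) = 49/69 ≈ 0.7101.
R = 209 + 0.7101 × (186 − 209) = 192.668 → 193
G = 16 + 0.7101 × (30 − 16) = 25.941 → 26
B = 188 + 0.7101 × (142 − 188) = 155.335 → 155

(193, 26, 155)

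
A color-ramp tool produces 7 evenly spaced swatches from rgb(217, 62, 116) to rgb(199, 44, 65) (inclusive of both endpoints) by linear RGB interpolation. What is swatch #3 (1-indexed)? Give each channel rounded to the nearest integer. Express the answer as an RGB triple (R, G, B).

(211, 56, 99)

With 7 swatches and endpoints inclusive, swatch 3 sits at t = (3 − 1)/(7 − 1) = 2/6 ≈ 0.3333.
R = 217 + 0.3333 × (199 − 217) = 211.001 → 211
G = 62 + 0.3333 × (44 − 62) = 56.001 → 56
B = 116 + 0.3333 × (65 − 116) = 99.002 → 99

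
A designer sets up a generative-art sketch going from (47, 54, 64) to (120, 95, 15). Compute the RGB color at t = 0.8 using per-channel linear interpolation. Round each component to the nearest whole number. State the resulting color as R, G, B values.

(105, 87, 25)

R = 47 + 0.8 × (120 − 47) = 47 + 0.8 × 73 = 105.4 → 105
G = 54 + 0.8 × (95 − 54) = 54 + 0.8 × 41 = 86.8 → 87
B = 64 + 0.8 × (15 − 64) = 64 + 0.8 × -49 = 24.8 → 25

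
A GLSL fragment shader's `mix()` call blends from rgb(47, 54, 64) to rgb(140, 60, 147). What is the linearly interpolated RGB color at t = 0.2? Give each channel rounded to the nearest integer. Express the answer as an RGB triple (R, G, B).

R = 47 + 0.2 × (140 − 47) = 47 + 0.2 × 93 = 65.6 → 66
G = 54 + 0.2 × (60 − 54) = 54 + 0.2 × 6 = 55.2 → 55
B = 64 + 0.2 × (147 − 64) = 64 + 0.2 × 83 = 80.6 → 81
So the blended color is (66, 55, 81), about #423751.

(66, 55, 81)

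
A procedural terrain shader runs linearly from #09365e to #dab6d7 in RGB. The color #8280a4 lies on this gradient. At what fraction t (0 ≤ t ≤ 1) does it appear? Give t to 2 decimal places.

Invert the lerp on the R channel (largest span, 209): t = (130 − 9) / (218 − 9) = 121/209 = 0.57895.
Check on G: (128 − 54)/(182 − 54) = 0.5781 ✓

0.58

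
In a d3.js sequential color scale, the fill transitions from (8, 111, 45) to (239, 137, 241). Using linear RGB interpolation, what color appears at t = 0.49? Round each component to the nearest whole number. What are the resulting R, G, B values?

R = 8 + 0.49 × (239 − 8) = 8 + 0.49 × 231 = 121.19 → 121
G = 111 + 0.49 × (137 − 111) = 111 + 0.49 × 26 = 123.74 → 124
B = 45 + 0.49 × (241 − 45) = 45 + 0.49 × 196 = 141.04 → 141

(121, 124, 141)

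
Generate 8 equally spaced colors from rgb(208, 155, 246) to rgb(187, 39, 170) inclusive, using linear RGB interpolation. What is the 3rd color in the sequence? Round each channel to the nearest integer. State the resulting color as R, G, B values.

(202, 122, 224)

With 8 swatches and endpoints inclusive, swatch 3 sits at t = (3 − 1)/(8 − 1) = 2/7 ≈ 0.2857.
R = 208 + 0.2857 × (187 − 208) = 202 → 202
G = 155 + 0.2857 × (39 − 155) = 121.859 → 122
B = 246 + 0.2857 × (170 − 246) = 224.287 → 224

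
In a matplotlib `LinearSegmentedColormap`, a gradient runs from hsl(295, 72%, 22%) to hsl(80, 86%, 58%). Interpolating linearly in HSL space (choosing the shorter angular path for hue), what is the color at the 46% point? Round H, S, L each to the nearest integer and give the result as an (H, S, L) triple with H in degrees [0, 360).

Hue: 80 − 295 = -215°, but |-215| > 180 so the shorter arc goes the other way: Δh = -215 + 360 = 145°.
H = 295 + 0.46 × (145) = 361.7 → 362 → 362 mod 360 = 2°
S = 72 + 0.46 × (86 − 72) = 78.44 → 78%
L = 22 + 0.46 × (58 − 22) = 38.56 → 39%

(2, 78, 39)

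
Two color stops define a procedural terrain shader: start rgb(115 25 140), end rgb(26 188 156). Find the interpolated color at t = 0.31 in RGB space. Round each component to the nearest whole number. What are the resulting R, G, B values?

(87, 76, 145)

R = 115 + 0.31 × (26 − 115) = 115 + 0.31 × -89 = 87.41 → 87
G = 25 + 0.31 × (188 − 25) = 25 + 0.31 × 163 = 75.53 → 76
B = 140 + 0.31 × (156 − 140) = 140 + 0.31 × 16 = 144.96 → 145
So the blended color is (87, 76, 145), about #574c91.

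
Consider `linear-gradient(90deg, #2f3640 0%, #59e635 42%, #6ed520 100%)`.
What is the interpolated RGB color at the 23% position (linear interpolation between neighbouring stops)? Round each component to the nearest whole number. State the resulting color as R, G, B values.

23% lies between the 0% and 42% stops, so the local fraction is t = (23 − 0)/(42 − 0) = 23/42 ≈ 0.5476.
#2f3640 → (47, 54, 64); #59e635 → (89, 230, 53).
R = 47 + 0.5476 × (89 − 47) = 69.999 → 70
G = 54 + 0.5476 × (230 − 54) = 150.378 → 150
B = 64 + 0.5476 × (53 − 64) = 57.976 → 58

(70, 150, 58)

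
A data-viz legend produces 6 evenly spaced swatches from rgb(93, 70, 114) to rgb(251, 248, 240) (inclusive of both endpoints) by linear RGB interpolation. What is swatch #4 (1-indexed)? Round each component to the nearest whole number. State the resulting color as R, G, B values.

With 6 swatches and endpoints inclusive, swatch 4 sits at t = (4 − 1)/(6 − 1) = 3/5 ≈ 0.6.
R = 93 + 0.6 × (251 − 93) = 187.8 → 188
G = 70 + 0.6 × (248 − 70) = 176.8 → 177
B = 114 + 0.6 × (240 − 114) = 189.6 → 190

(188, 177, 190)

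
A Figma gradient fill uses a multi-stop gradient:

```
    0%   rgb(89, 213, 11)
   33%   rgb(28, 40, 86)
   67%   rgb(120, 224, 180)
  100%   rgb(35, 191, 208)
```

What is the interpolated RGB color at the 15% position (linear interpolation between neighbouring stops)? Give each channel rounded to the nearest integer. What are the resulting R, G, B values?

15% lies between the 0% and 33% stops, so the local fraction is t = (15 − 0)/(33 − 0) = 15/33 ≈ 0.4545.
R = 89 + 0.4545 × (28 − 89) = 61.275 → 61
G = 213 + 0.4545 × (40 − 213) = 134.371 → 134
B = 11 + 0.4545 × (86 − 11) = 45.087 → 45

(61, 134, 45)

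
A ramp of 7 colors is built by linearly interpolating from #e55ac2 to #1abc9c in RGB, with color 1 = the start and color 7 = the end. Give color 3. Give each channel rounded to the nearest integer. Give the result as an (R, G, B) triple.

With 7 swatches and endpoints inclusive, swatch 3 sits at t = (3 − 1)/(7 − 1) = 2/6 ≈ 0.3333.
#e55ac2 → (229, 90, 194); #1abc9c → (26, 188, 156).
R = 229 + 0.3333 × (26 − 229) = 161.34 → 161
G = 90 + 0.3333 × (188 − 90) = 122.663 → 123
B = 194 + 0.3333 × (156 − 194) = 181.335 → 181

(161, 123, 181)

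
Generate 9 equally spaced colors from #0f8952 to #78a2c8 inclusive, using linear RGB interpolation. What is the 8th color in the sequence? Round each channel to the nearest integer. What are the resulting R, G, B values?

(107, 159, 185)

With 9 swatches and endpoints inclusive, swatch 8 sits at t = (8 − 1)/(9 − 1) = 7/8 ≈ 0.875.
#0f8952 → (15, 137, 82); #78a2c8 → (120, 162, 200).
R = 15 + 0.875 × (120 − 15) = 106.875 → 107
G = 137 + 0.875 × (162 − 137) = 158.875 → 159
B = 82 + 0.875 × (200 − 82) = 185.25 → 185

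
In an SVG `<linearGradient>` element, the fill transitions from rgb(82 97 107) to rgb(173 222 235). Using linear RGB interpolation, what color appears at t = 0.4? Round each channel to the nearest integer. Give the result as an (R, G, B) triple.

(118, 147, 158)

R = 82 + 0.4 × (173 − 82) = 82 + 0.4 × 91 = 118.4 → 118
G = 97 + 0.4 × (222 − 97) = 97 + 0.4 × 125 = 147 → 147
B = 107 + 0.4 × (235 − 107) = 107 + 0.4 × 128 = 158.2 → 158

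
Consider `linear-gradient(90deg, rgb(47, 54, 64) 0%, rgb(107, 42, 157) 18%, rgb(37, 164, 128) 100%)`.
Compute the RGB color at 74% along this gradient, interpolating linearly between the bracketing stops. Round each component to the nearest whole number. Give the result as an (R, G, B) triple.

(59, 125, 137)

74% lies between the 18% and 100% stops, so the local fraction is t = (74 − 18)/(100 − 18) = 56/82 ≈ 0.6829.
R = 107 + 0.6829 × (37 − 107) = 59.197 → 59
G = 42 + 0.6829 × (164 − 42) = 125.314 → 125
B = 157 + 0.6829 × (128 − 157) = 137.196 → 137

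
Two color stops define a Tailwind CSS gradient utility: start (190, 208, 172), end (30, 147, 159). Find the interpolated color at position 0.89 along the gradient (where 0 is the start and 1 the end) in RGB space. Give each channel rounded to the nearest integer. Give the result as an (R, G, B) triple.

R = 190 + 0.89 × (30 − 190) = 190 + 0.89 × -160 = 47.6 → 48
G = 208 + 0.89 × (147 − 208) = 208 + 0.89 × -61 = 153.71 → 154
B = 172 + 0.89 × (159 − 172) = 172 + 0.89 × -13 = 160.43 → 160

(48, 154, 160)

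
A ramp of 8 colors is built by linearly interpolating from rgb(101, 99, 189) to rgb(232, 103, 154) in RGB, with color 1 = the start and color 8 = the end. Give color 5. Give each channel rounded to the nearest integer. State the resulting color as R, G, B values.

With 8 swatches and endpoints inclusive, swatch 5 sits at t = (5 − 1)/(8 − 1) = 4/7 ≈ 0.5714.
R = 101 + 0.5714 × (232 − 101) = 175.853 → 176
G = 99 + 0.5714 × (103 − 99) = 101.286 → 101
B = 189 + 0.5714 × (154 − 189) = 169.001 → 169

(176, 101, 169)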